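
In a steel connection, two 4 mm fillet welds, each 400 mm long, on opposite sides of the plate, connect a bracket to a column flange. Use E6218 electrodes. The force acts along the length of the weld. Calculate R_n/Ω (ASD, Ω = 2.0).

R_n/Ω ≈ 421 kN

E62XX → F_EXX = 620 MPa.
Effective throat t_e = 0.707 × 4 = 2.828 mm.
Total length L = 800 mm; A_we = 2.828 × 800 = 2262 mm².
F_nw = 0.6 F_EXX = 0.6 × 620 = 372 MPa.
R_n = 372 × 2262 × 10⁻³ = 841.6 kN; R_n/Ω = 841.6/2.0 = 420.8 kN.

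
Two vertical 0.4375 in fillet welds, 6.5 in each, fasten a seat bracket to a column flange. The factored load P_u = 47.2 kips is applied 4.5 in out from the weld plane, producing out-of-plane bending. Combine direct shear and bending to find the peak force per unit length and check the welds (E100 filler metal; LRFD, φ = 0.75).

E100XX → F_EXX = 100 ksi.
L_w = 2 × 6.5 = 13 in; section modulus (unit throat) S = 2 × L²/6 = 14.08 in².
Direct shear f_v = P/L_w = 47.2/13 = 3.631 kip/in.
Moment M = P × e = 47.2 × 4.5 = 212.4 kip·in; bending f_b = M/S = 15.08 kip/in.
f_max = √(f_v² + f_b²) = √(3.631² + 15.08²) = 15.51 kip/in.
φr_n = 0.75 × 0.6 × 100 × (0.707 × 0.4375) = 13.92 kip/in → NOT adequate.

f_max ≈ 15.5 kip/in; NOT adequate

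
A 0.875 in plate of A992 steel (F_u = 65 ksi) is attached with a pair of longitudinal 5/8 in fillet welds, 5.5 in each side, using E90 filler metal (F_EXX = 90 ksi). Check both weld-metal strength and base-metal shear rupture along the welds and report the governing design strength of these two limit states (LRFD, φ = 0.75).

t_e = 0.707 × 0.625 = 0.4419 in; L = 11 in.
Weld metal: φR_n = 0.75 × 0.6 × 90 × 0.4419 × 11 = 196.9 kip.
Base metal (shear rupture): φR_n = 0.75 × 0.6 × 65 × 0.875 × 11 = 281.5 kip.
Governing: weld metal.

φR_n ≈ 197 kip (weld metal governs)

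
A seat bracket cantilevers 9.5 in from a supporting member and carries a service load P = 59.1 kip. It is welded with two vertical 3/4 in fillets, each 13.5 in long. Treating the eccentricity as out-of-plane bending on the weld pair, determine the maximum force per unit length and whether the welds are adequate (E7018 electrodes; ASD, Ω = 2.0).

E70XX → F_EXX = 70 ksi.
L_w = 2 × 13.5 = 27 in; section modulus (unit throat) S = 2 × L²/6 = 60.75 in².
Direct shear f_v = P/L_w = 59.1/27 = 2.189 kip/in.
Moment M = P × e = 59.1 × 9.5 = 561.45 kip·in; bending f_b = M/S = 9.242 kip/in.
f_max = √(f_v² + f_b²) = √(2.189² + 9.242²) = 9.498 kip/in.
r_n/Ω = (1/2.0) × 0.6 × 70 × (0.707 × 0.75) = 11.14 kip/in → adequate.

f_max ≈ 9.5 kip/in; adequate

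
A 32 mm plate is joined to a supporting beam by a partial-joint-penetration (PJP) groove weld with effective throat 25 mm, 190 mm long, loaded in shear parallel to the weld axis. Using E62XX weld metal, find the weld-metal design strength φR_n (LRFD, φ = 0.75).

E62XX → F_EXX = 620 MPa.
Effective throat (given) t_e = 25 mm.
A_we = 25 × 190 = 4750 mm².
F_nw = 0.6 F_EXX = 372 MPa.
φR_n = 0.75 × 372 × 4750 × 10⁻³ = 1325 kN.

φR_n ≈ 1330 kN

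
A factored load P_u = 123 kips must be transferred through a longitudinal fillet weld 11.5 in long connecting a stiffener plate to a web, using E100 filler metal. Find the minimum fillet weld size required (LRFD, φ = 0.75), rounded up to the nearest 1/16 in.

w = 3/8 in

E100XX → F_EXX = 100 ksi.
Total weld length L = 11.5 in.
Required throat t_e = P_u / (φ × 0.6 F_EXX × L) = 123 / (0.75 × 0.6 × 100 × 11.5) = 0.2377 in.
Required leg w = t_e / 0.707 = 0.3362 in → use 3/8 in.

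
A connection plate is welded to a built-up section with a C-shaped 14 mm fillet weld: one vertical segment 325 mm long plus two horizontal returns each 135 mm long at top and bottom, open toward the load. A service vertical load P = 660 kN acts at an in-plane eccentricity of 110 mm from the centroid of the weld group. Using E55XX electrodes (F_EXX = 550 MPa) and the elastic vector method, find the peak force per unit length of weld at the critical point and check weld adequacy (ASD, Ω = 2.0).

f_max ≈ 2090 N/mm; NOT adequate

Total weld length L_w = 595 mm. Treat welds as unit-width lines.
Centroid: x̄ = 2×135×67.5 / 595 = 30.63 mm from the vertical weld.
Polar moment about centroid: J = I_x + I_y = [325³/12 + 2×135×162.5²] + [325×30.63² + 2(135³/12 + 135×36.87²)] = 11070000 mm³.
Direct shear f_v = P/L_w = 660×10³ / 595 = 1109 N/mm (vertical).
Torsion M = P·e = 660×10³ × 110 = 72600000 N·mm.
Critical point at (x, y) = (104.4, 162.5) from centroid. f_tx = M·y/J = 1065 N/mm; f_ty = M·x/J = 684.3 N/mm.
Resultant f_max = √[f_tx² + (f_v + f_ty)²] = √[1065² + (1109 + 684.3)²] = 2086 N/mm.
Capacity per unit length: r_n/Ω = (1/2.0) × 0.6 × 550 × (0.707 × 14) = 1633 N/mm.
2086 > 1633 → NOT adequate.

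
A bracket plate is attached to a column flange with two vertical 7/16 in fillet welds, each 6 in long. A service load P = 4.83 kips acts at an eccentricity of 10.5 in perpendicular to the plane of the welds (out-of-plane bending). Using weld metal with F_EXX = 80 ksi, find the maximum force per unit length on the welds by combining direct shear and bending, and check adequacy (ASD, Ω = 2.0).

f_max ≈ 4.25 kip/in; adequate

L_w = 2 × 6 = 12 in; section modulus (unit throat) S = 2 × L²/6 = 12 in².
Direct shear f_v = P/L_w = 4.83/12 = 0.4025 kip/in.
Moment M = P × e = 4.83 × 10.5 = 50.715 kip·in; bending f_b = M/S = 4.226 kip/in.
f_max = √(f_v² + f_b²) = √(0.4025² + 4.226²) = 4.245 kip/in.
r_n/Ω = (1/2.0) × 0.6 × 80 × (0.707 × 0.4375) = 7.423 kip/in → adequate.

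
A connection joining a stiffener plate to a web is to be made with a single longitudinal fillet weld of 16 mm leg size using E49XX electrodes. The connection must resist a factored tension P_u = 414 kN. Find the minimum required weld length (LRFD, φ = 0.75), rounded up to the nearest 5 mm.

E49XX → F_EXX = 490 MPa.
Throat t_e = 0.707 × 16 = 11.31 mm.
φr_n = 0.75 × 0.6 × 490 × 11.31 × 10⁻³ = 2.494 kN/mm.
L_req = P_u / φr_n = 414 / 2.494 = 166 mm total.
Round up → use L = 170 mm.

L = 170 mm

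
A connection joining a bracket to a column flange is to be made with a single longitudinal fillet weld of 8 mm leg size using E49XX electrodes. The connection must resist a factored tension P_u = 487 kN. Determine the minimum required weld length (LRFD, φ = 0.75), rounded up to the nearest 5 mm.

L = 395 mm

E49XX → F_EXX = 490 MPa.
Throat t_e = 0.707 × 8 = 5.656 mm.
φr_n = 0.75 × 0.6 × 490 × 5.656 × 10⁻³ = 1.247 kN/mm.
L_req = P_u / φr_n = 487 / 1.247 = 390.5 mm total.
Round up → use L = 395 mm.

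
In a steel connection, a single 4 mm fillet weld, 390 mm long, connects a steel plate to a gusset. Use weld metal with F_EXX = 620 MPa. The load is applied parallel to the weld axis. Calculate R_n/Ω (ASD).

Effective throat t_e = 0.707 × 4 = 2.828 mm.
Total length L = 390 mm; A_we = 2.828 × 390 = 1103 mm².
F_nw = 0.6 F_EXX = 0.6 × 620 = 372 MPa.
R_n = 372 × 1103 × 10⁻³ = 410.3 kN; R_n/Ω = 410.3/2.0 = 205.1 kN.

R_n/Ω ≈ 205 kN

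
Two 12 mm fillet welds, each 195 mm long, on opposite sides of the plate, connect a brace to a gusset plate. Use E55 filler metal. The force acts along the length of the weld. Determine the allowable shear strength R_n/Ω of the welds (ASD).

E55XX → F_EXX = 550 MPa.
Effective throat t_e = 0.707 × 12 = 8.484 mm.
Total length L = 390 mm; A_we = 8.484 × 390 = 3309 mm².
F_nw = 0.6 F_EXX = 0.6 × 550 = 330 MPa.
R_n = 330 × 3309 × 10⁻³ = 1092 kN; R_n/Ω = 1092/2.0 = 545.9 kN.

R_n/Ω ≈ 546 kN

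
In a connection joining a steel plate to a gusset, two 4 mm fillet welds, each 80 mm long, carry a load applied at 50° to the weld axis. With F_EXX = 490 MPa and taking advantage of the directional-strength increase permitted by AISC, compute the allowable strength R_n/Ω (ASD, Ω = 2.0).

R_n/Ω ≈ 88.8 kN

t_e = 0.707 × 4 = 2.828 mm; A_we = 2.828 × 160 = 452.5 mm².
Directional factor: 1.0 + 0.5 sin^1.5(50°) = 1.335.
F_nw = 0.6 × 490 × 1.335 = 392.6 MPa.
R_n/Ω = (392.6 × 452.5) / 2.0 × 10⁻³ = 88.81 kN.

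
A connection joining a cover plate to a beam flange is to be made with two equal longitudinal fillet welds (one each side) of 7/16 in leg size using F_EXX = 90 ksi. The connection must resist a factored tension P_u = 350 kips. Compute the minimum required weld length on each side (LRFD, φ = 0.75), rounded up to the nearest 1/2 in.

L = 14 in on each side

Throat t_e = 0.707 × 0.4375 = 0.3093 in.
φr_n = 0.75 × 0.6 × 90 × 0.3093 = 12.53 kips/in.
L_req = P_u / φr_n = 350 / 12.53 = 27.94 in total.
Per side: 27.94 / 2 = 13.97 in.
Round up → use L = 14 in on each side.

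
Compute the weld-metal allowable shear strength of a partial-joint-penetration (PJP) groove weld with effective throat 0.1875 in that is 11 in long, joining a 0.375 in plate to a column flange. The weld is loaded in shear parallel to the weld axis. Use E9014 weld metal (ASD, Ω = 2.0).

E90XX → F_EXX = 90 ksi.
Effective throat (given) t_e = 0.1875 in.
A_we = 0.1875 × 11 = 2.062 in².
F_nw = 0.6 F_EXX = 54 ksi.
R_n/Ω = (54 × 2.062) / 2.0 = 55.69 kips.

R_n/Ω ≈ 55.7 kips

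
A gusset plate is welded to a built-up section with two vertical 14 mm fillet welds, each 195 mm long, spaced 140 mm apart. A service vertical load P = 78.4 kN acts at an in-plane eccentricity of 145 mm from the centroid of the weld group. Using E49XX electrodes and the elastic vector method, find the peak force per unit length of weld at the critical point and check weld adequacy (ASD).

f_max ≈ 575 N/mm; adequate

E49XX → F_EXX = 490 MPa.
Total weld length L_w = 390 mm. Treat welds as unit-width lines.
Polar moment about centroid: J = 2[d³/12 + d(b/2)²] = 2[195³/12 + 195×70²] = 3147000 mm³.
Direct shear f_v = P/L_w = 78.4×10³ / 390 = 201 N/mm (vertical).
Torsion M = P·e = 78.4×10³ × 145 = 11368000 N·mm.
Critical point at (x, y) = (70, 97.5) from centroid. f_tx = M·y/J = 352.2 N/mm; f_ty = M·x/J = 252.9 N/mm.
Resultant f_max = √[f_tx² + (f_v + f_ty)²] = √[352.2² + (201 + 252.9)²] = 574.5 N/mm.
Capacity per unit length: r_n/Ω = (1/2.0) × 0.6 × 490 × (0.707 × 14) = 1455 N/mm.
574.5 ≤ 1455 → adequate.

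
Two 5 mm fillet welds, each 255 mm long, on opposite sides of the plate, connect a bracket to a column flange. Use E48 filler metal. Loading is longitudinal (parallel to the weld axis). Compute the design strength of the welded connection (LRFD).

φR_n ≈ 389 kN

E48XX → F_EXX = 480 MPa.
Effective throat t_e = 0.707 × 5 = 3.535 mm.
Total length L = 510 mm; A_we = 3.535 × 510 = 1803 mm².
F_nw = 0.6 F_EXX = 0.6 × 480 = 288 MPa.
φR_n = 0.75 × 288 × 1803 × 10⁻³ = 389.4 kN.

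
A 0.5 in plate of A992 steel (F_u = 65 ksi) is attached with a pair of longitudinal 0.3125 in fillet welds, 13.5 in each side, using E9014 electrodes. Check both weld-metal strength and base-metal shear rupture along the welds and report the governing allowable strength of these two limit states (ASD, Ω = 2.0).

R_n/Ω ≈ 161 kip (weld metal governs)

E90XX → F_EXX = 90 ksi.
t_e = 0.707 × 0.3125 = 0.2209 in; L = 27 in.
Weld metal: R_n/Ω = (1/2.0) × 0.6 × 90 × 0.2209 × 27 = 161.1 kip.
Base metal (shear rupture): R_n/Ω = (1/2.0) × 0.6 × 65 × 0.5 × 27 = 263.2 kip.
Governing: weld metal.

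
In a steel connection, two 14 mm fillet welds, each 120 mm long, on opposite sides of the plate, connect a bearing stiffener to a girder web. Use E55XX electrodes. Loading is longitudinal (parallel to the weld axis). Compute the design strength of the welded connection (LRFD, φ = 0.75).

E55XX → F_EXX = 550 MPa.
Effective throat t_e = 0.707 × 14 = 9.898 mm.
Total length L = 240 mm; A_we = 9.898 × 240 = 2376 mm².
F_nw = 0.6 F_EXX = 0.6 × 550 = 330 MPa.
φR_n = 0.75 × 330 × 2376 × 10⁻³ = 587.9 kN.

φR_n ≈ 588 kN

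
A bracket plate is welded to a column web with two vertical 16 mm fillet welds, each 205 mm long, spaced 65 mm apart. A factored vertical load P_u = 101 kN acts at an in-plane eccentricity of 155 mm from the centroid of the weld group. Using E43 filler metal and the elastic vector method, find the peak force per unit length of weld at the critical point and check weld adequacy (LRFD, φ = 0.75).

f_max ≈ 1000 N/mm; adequate

E43XX → F_EXX = 430 MPa.
Total weld length L_w = 410 mm. Treat welds as unit-width lines.
Polar moment about centroid: J = 2[d³/12 + d(b/2)²] = 2[205³/12 + 205×32.5²] = 1869000 mm³.
Direct shear f_v = P/L_w = 101×10³ / 410 = 246.3 N/mm (vertical).
Torsion M = P·e = 101×10³ × 155 = 15655000 N·mm.
Critical point at (x, y) = (32.5, 102.5) from centroid. f_tx = M·y/J = 858.6 N/mm; f_ty = M·x/J = 272.2 N/mm.
Resultant f_max = √[f_tx² + (f_v + f_ty)²] = √[858.6² + (246.3 + 272.2)²] = 1003 N/mm.
Capacity per unit length: φr_n = 0.75 × 0.6 × 430 × (0.707 × 16) = 2189 N/mm.
1003 ≤ 2189 → adequate.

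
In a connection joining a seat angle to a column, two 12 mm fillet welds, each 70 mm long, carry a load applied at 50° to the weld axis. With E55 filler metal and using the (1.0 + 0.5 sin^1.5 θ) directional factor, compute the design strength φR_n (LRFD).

φR_n ≈ 393 kN

E55XX → F_EXX = 550 MPa.
t_e = 0.707 × 12 = 8.484 mm; A_we = 8.484 × 140 = 1188 mm².
Directional factor: 1.0 + 0.5 sin^1.5(50°) = 1.335.
F_nw = 0.6 × 550 × 1.335 = 440.6 MPa.
φR_n = 0.75 × 440.6 × 1188 × 10⁻³ = 392.5 kN.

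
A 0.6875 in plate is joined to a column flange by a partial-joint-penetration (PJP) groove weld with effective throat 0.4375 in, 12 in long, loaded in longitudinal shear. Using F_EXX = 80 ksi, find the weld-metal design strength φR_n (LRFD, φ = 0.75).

Effective throat (given) t_e = 0.4375 in.
A_we = 0.4375 × 12 = 5.25 in².
F_nw = 0.6 F_EXX = 48 ksi.
φR_n = 0.75 × 48 × 5.25 = 189 kips.

φR_n ≈ 189 kips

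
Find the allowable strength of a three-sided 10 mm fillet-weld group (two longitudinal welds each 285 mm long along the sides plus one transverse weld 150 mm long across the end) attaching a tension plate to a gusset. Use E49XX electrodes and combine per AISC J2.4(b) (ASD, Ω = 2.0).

E49XX → F_EXX = 490 MPa.
t_e = 0.707 × 10 = 7.07 mm.
R_nwl = 0.6 × 490 × 7.07 × 570 × 10⁻³ = 1185 kN (longitudinal, 2 welds).
R_nwt = 0.6 × 490 × 7.07 × 150 × 10⁻³ = 311.8 kN (transverse, base value).
(i) R_nwl + R_nwt = 1497 kN; (ii) 0.85 R_nwl + 1.5 R_nwt = 1475 kN.
R_n = max = 1497 kN [governs: (i)]; R_n/Ω = 748.3 kN.

R_n/Ω ≈ 748 kN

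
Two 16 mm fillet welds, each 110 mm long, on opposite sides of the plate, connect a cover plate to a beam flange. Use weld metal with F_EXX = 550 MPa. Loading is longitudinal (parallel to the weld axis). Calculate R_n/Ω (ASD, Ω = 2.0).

Effective throat t_e = 0.707 × 16 = 11.31 mm.
Total length L = 220 mm; A_we = 11.31 × 220 = 2489 mm².
F_nw = 0.6 F_EXX = 0.6 × 550 = 330 MPa.
R_n = 330 × 2489 × 10⁻³ = 821.3 kN; R_n/Ω = 821.3/2.0 = 410.6 kN.

R_n/Ω ≈ 411 kN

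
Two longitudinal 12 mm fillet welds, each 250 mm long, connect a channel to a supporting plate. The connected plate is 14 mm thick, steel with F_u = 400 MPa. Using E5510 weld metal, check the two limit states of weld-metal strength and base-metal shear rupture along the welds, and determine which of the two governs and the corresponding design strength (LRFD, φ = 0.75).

E55XX → F_EXX = 550 MPa.
t_e = 0.707 × 12 = 8.484 mm; L = 500 mm.
Weld metal: φR_n = 0.75 × 0.6 × 550 × 8.484 × 500 × 10⁻³ = 1050 kN.
Base metal (shear rupture): φR_n = 0.75 × 0.6 × 400 × 14 × 500 × 10⁻³ = 1260 kN.
Governing: weld metal.

φR_n ≈ 1050 kN (weld metal governs)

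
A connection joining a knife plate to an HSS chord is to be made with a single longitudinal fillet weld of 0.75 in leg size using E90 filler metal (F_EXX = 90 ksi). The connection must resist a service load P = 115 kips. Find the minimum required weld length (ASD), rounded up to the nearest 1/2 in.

L = 8.5 in

Throat t_e = 0.707 × 0.75 = 0.5302 in.
r_n/Ω = (0.6 × 90 × 0.5302) / 2.0 = 14.32 kip/in.
L_req = P / (r_n/Ω) = 115 / 14.32 = 8.033 in total.
Round up → use L = 8.5 in.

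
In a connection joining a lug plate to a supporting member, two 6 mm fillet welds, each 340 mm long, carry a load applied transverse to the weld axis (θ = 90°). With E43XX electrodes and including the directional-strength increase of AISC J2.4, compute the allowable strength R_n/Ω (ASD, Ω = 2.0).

E43XX → F_EXX = 430 MPa.
t_e = 0.707 × 6 = 4.242 mm; A_we = 4.242 × 680 = 2885 mm².
Directional factor: 1.0 + 0.5 sin^1.5(90°) = 1.5.
F_nw = 0.6 × 430 × 1.5 = 387 MPa.
R_n/Ω = (387 × 2885) / 2.0 × 10⁻³ = 558.2 kN.

R_n/Ω ≈ 558 kN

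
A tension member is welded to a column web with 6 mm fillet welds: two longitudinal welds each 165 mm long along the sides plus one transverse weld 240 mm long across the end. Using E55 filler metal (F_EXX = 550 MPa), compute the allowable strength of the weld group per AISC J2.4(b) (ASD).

t_e = 0.707 × 6 = 4.242 mm.
R_nwl = 0.6 × 550 × 4.242 × 330 × 10⁻³ = 462 kN (longitudinal, 2 welds).
R_nwt = 0.6 × 550 × 4.242 × 240 × 10⁻³ = 336 kN (transverse, base value).
(i) R_nwl + R_nwt = 797.9 kN; (ii) 0.85 R_nwl + 1.5 R_nwt = 896.6 kN.
R_n = max = 896.6 kN [governs: (ii)]; R_n/Ω = 448.3 kN.

R_n/Ω ≈ 448 kN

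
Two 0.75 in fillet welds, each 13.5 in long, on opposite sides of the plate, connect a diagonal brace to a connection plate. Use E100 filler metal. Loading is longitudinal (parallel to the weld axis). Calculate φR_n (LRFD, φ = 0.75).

E100XX → F_EXX = 100 ksi.
Effective throat t_e = 0.707 × 0.75 = 0.5302 in.
Total length L = 27 in; A_we = 0.5302 × 27 = 14.32 in².
F_nw = 0.6 F_EXX = 0.6 × 100 = 60 ksi.
φR_n = 0.75 × 60 × 14.32 = 644.3 kips.

φR_n ≈ 644 kips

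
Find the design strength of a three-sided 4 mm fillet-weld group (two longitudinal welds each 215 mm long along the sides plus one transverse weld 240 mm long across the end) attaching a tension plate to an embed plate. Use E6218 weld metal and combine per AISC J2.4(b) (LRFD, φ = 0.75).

φR_n ≈ 572 kN

E62XX → F_EXX = 620 MPa.
t_e = 0.707 × 4 = 2.828 mm.
R_nwl = 0.6 × 620 × 2.828 × 430 × 10⁻³ = 452.4 kN (longitudinal, 2 welds).
R_nwt = 0.6 × 620 × 2.828 × 240 × 10⁻³ = 252.5 kN (transverse, base value).
(i) R_nwl + R_nwt = 704.9 kN; (ii) 0.85 R_nwl + 1.5 R_nwt = 763.2 kN.
R_n = max = 763.2 kN [governs: (ii)]; φR_n = 572.4 kN.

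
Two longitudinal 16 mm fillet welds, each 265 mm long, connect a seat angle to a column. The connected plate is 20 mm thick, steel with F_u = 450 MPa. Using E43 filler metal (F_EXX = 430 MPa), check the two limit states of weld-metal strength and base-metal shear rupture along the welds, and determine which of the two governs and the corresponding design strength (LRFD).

φR_n ≈ 1160 kN (weld metal governs)

t_e = 0.707 × 16 = 11.31 mm; L = 530 mm.
Weld metal: φR_n = 0.75 × 0.6 × 430 × 11.31 × 530 × 10⁻³ = 1160 kN.
Base metal (shear rupture): φR_n = 0.75 × 0.6 × 450 × 20 × 530 × 10⁻³ = 2146 kN.
Governing: weld metal.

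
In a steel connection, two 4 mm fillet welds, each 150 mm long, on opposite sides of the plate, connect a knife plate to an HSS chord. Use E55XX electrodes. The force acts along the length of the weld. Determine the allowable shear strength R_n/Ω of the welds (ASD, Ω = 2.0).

E55XX → F_EXX = 550 MPa.
Effective throat t_e = 0.707 × 4 = 2.828 mm.
Total length L = 300 mm; A_we = 2.828 × 300 = 848.4 mm².
F_nw = 0.6 F_EXX = 0.6 × 550 = 330 MPa.
R_n = 330 × 848.4 × 10⁻³ = 280 kN; R_n/Ω = 280/2.0 = 140 kN.

R_n/Ω ≈ 140 kN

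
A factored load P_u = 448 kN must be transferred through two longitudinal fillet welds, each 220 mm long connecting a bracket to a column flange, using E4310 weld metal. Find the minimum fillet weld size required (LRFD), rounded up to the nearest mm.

E43XX → F_EXX = 430 MPa.
Total weld length L = 440 mm.
Required throat t_e = P_u / (φ × 0.6 F_EXX × L) = 448 / (0.75 × 0.6 × 430 × 440 × 10⁻³) = 5.262 mm.
Required leg w = t_e / 0.707 = 7.443 mm → use 8 mm.

w = 8 mm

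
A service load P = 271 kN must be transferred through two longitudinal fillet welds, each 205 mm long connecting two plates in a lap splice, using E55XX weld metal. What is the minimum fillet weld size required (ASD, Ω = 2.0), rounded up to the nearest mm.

E55XX → F_EXX = 550 MPa.
Total weld length L = 410 mm.
Required throat t_e = P × Ω / (0.6 F_EXX × L) = 271 × 2.0 / (0.6 × 550 × 410 × 10⁻³) = 4.006 mm.
Required leg w = t_e / 0.707 = 5.666 mm → use 6 mm.

w = 6 mm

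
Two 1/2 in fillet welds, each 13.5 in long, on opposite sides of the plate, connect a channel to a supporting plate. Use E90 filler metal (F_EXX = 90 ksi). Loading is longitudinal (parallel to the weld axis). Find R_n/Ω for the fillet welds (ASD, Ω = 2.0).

R_n/Ω ≈ 258 kips

Effective throat t_e = 0.707 × 0.5 = 0.3535 in.
Total length L = 27 in; A_we = 0.3535 × 27 = 9.544 in².
F_nw = 0.6 F_EXX = 0.6 × 90 = 54 ksi.
R_n = 54 × 9.544 = 515.4 kips; R_n/Ω = 515.4/2.0 = 257.7 kips.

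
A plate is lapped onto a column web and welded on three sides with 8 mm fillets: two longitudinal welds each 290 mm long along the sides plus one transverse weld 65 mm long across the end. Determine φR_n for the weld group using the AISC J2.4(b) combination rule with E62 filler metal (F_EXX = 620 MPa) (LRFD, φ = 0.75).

t_e = 0.707 × 8 = 5.656 mm.
R_nwl = 0.6 × 620 × 5.656 × 580 × 10⁻³ = 1220 kN (longitudinal, 2 welds).
R_nwt = 0.6 × 620 × 5.656 × 65 × 10⁻³ = 136.8 kN (transverse, base value).
(i) R_nwl + R_nwt = 1357 kN; (ii) 0.85 R_nwl + 1.5 R_nwt = 1242 kN.
R_n = max = 1357 kN [governs: (i)]; φR_n = 1018 kN.

φR_n ≈ 1020 kN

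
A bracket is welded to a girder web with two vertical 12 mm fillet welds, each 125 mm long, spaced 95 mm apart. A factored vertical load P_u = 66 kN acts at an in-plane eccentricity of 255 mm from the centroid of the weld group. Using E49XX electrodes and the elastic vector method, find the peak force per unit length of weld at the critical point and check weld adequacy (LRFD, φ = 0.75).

E49XX → F_EXX = 490 MPa.
Total weld length L_w = 250 mm. Treat welds as unit-width lines.
Polar moment about centroid: J = 2[d³/12 + d(b/2)²] = 2[125³/12 + 125×47.5²] = 889600 mm³.
Direct shear f_v = P/L_w = 66×10³ / 250 = 264 N/mm (vertical).
Torsion M = P·e = 66×10³ × 255 = 16830000 N·mm.
Critical point at (x, y) = (47.5, 62.5) from centroid. f_tx = M·y/J = 1182 N/mm; f_ty = M·x/J = 898.7 N/mm.
Resultant f_max = √[f_tx² + (f_v + f_ty)²] = √[1182² + (264 + 898.7)²] = 1658 N/mm.
Capacity per unit length: φr_n = 0.75 × 0.6 × 490 × (0.707 × 12) = 1871 N/mm.
1658 ≤ 1871 → adequate.

f_max ≈ 1660 N/mm; adequate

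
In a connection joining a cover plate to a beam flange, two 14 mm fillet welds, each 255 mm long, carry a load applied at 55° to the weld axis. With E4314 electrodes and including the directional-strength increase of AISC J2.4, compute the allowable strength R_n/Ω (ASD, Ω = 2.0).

E43XX → F_EXX = 430 MPa.
t_e = 0.707 × 14 = 9.898 mm; A_we = 9.898 × 510 = 5048 mm².
Directional factor: 1.0 + 0.5 sin^1.5(55°) = 1.371.
F_nw = 0.6 × 430 × 1.371 = 353.6 MPa.
R_n/Ω = (353.6 × 5048) / 2.0 × 10⁻³ = 892.6 kN.

R_n/Ω ≈ 893 kN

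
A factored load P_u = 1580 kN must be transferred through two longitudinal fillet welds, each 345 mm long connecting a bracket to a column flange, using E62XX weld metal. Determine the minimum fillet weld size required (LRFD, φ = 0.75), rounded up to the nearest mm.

w = 12 mm

E62XX → F_EXX = 620 MPa.
Total weld length L = 690 mm.
Required throat t_e = P_u / (φ × 0.6 F_EXX × L) = 1580 / (0.75 × 0.6 × 620 × 690 × 10⁻³) = 8.207 mm.
Required leg w = t_e / 0.707 = 11.61 mm → use 12 mm.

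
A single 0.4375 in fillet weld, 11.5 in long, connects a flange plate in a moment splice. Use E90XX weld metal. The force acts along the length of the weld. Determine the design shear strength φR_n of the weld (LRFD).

E90XX → F_EXX = 90 ksi.
Effective throat t_e = 0.707 × 0.4375 = 0.3093 in.
Total length L = 11.5 in; A_we = 0.3093 × 11.5 = 3.557 in².
F_nw = 0.6 F_EXX = 0.6 × 90 = 54 ksi.
φR_n = 0.75 × 54 × 3.557 = 144.1 kips.

φR_n ≈ 144 kips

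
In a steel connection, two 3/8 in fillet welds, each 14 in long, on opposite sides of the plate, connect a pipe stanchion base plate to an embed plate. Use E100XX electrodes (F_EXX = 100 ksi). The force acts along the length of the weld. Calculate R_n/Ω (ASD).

R_n/Ω ≈ 223 kips

Effective throat t_e = 0.707 × 0.375 = 0.2651 in.
Total length L = 28 in; A_we = 0.2651 × 28 = 7.423 in².
F_nw = 0.6 F_EXX = 0.6 × 100 = 60 ksi.
R_n = 60 × 7.423 = 445.4 kips; R_n/Ω = 445.4/2.0 = 222.7 kips.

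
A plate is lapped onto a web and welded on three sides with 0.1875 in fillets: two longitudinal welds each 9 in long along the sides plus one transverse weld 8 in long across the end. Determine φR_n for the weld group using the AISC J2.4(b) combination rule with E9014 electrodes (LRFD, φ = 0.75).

E90XX → F_EXX = 90 ksi.
t_e = 0.707 × 0.1875 = 0.1326 in.
R_nwl = 0.6 × 90 × 0.1326 × 18 = 128.9 kips (longitudinal, 2 welds).
R_nwt = 0.6 × 90 × 0.1326 × 8 = 57.27 kips (transverse, base value).
(i) R_nwl + R_nwt = 186.1 kips; (ii) 0.85 R_nwl + 1.5 R_nwt = 195.4 kips.
R_n = max = 195.4 kips [governs: (ii)]; φR_n = 146.6 kips.

φR_n ≈ 147 kips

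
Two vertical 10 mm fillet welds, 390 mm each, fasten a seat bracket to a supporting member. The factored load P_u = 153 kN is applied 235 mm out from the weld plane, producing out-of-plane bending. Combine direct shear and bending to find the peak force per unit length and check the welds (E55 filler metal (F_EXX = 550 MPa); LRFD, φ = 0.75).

L_w = 2 × 390 = 780 mm; section modulus (unit throat) S = 2 × L²/6 = 50700 mm².
Direct shear f_v = P/L_w = 153×10³/780 = 196.2 N/mm.
Moment M = P × e = 153×10³ × 235 = 35955000 N·mm; bending f_b = M/S = 709.2 N/mm.
f_max = √(f_v² + f_b²) = √(196.2² + 709.2²) = 735.8 N/mm.
φr_n = 0.75 × 0.6 × 550 × (0.707 × 10) = 1750 N/mm → adequate.

f_max ≈ 736 N/mm; adequate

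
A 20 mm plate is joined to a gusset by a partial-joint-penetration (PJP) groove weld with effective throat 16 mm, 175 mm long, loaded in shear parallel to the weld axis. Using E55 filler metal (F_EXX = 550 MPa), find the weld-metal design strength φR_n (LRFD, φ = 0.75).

φR_n ≈ 693 kN

Effective throat (given) t_e = 16 mm.
A_we = 16 × 175 = 2800 mm².
F_nw = 0.6 F_EXX = 330 MPa.
φR_n = 0.75 × 330 × 2800 × 10⁻³ = 693 kN.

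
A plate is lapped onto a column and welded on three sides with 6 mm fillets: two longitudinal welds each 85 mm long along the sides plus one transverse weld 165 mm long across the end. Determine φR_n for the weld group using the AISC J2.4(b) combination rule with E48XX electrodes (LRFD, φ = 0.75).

E48XX → F_EXX = 480 MPa.
t_e = 0.707 × 6 = 4.242 mm.
R_nwl = 0.6 × 480 × 4.242 × 170 × 10⁻³ = 207.7 kN (longitudinal, 2 welds).
R_nwt = 0.6 × 480 × 4.242 × 165 × 10⁻³ = 201.6 kN (transverse, base value).
(i) R_nwl + R_nwt = 409.3 kN; (ii) 0.85 R_nwl + 1.5 R_nwt = 478.9 kN.
R_n = max = 478.9 kN [governs: (ii)]; φR_n = 359.2 kN.

φR_n ≈ 359 kN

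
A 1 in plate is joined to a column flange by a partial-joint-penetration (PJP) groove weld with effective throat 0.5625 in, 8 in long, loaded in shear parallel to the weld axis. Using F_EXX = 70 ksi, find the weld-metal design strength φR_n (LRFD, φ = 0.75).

φR_n ≈ 142 kips

Effective throat (given) t_e = 0.5625 in.
A_we = 0.5625 × 8 = 4.5 in².
F_nw = 0.6 F_EXX = 42 ksi.
φR_n = 0.75 × 42 × 4.5 = 141.8 kips.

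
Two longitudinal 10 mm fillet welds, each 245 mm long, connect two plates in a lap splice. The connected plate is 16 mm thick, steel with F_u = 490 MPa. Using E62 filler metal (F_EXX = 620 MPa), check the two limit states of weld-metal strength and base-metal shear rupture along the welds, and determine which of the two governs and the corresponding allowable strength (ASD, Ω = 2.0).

R_n/Ω ≈ 644 kN (weld metal governs)

t_e = 0.707 × 10 = 7.07 mm; L = 490 mm.
Weld metal: R_n/Ω = (1/2.0) × 0.6 × 620 × 7.07 × 490 × 10⁻³ = 644.4 kN.
Base metal (shear rupture): R_n/Ω = (1/2.0) × 0.6 × 490 × 16 × 490 × 10⁻³ = 1152 kN.
Governing: weld metal.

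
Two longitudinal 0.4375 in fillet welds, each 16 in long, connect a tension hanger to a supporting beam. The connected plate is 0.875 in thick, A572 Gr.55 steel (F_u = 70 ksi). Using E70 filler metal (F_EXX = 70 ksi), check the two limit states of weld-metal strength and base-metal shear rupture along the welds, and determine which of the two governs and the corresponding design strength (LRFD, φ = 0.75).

φR_n ≈ 312 kip (weld metal governs)

t_e = 0.707 × 0.4375 = 0.3093 in; L = 32 in.
Weld metal: φR_n = 0.75 × 0.6 × 70 × 0.3093 × 32 = 311.8 kip.
Base metal (shear rupture): φR_n = 0.75 × 0.6 × 70 × 0.875 × 32 = 882 kip.
Governing: weld metal.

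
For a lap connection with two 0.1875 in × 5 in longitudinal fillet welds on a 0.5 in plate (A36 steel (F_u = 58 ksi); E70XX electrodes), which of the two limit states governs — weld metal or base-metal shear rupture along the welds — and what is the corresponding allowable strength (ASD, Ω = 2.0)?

E70XX → F_EXX = 70 ksi.
t_e = 0.707 × 0.1875 = 0.1326 in; L = 10 in.
Weld metal: R_n/Ω = (1/2.0) × 0.6 × 70 × 0.1326 × 10 = 27.84 kip.
Base metal (shear rupture): R_n/Ω = (1/2.0) × 0.6 × 58 × 0.5 × 10 = 87 kip.
Governing: weld metal.

R_n/Ω ≈ 27.8 kip (weld metal governs)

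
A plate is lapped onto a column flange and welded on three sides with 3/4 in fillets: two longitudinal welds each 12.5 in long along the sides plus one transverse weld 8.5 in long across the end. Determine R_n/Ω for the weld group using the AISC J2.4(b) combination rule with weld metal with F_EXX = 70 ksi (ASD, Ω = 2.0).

R_n/Ω ≈ 379 kip

t_e = 0.707 × 0.75 = 0.5302 in.
R_nwl = 0.6 × 70 × 0.5302 × 25 = 556.8 kip (longitudinal, 2 welds).
R_nwt = 0.6 × 70 × 0.5302 × 8.5 = 189.3 kip (transverse, base value).
(i) R_nwl + R_nwt = 746.1 kip; (ii) 0.85 R_nwl + 1.5 R_nwt = 757.2 kip.
R_n = max = 757.2 kip [governs: (ii)]; R_n/Ω = 378.6 kip.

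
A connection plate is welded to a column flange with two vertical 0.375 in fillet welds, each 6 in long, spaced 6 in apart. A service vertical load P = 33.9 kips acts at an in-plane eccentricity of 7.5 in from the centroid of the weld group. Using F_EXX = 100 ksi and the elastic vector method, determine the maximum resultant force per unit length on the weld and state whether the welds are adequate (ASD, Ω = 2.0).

Total weld length L_w = 12 in. Treat welds as unit-width lines.
Polar moment about centroid: J = 2[d³/12 + d(b/2)²] = 2[6³/12 + 6×3²] = 144 in³.
Direct shear f_v = P/L_w = 33.9 / 12 = 2.825 kip/in (vertical).
Torsion M = P·e = 33.9 × 7.5 = 254.25 kip·in.
Critical point at (x, y) = (3, 3) from centroid. f_tx = M·y/J = 5.297 kip/in; f_ty = M·x/J = 5.297 kip/in.
Resultant f_max = √[f_tx² + (f_v + f_ty)²] = √[5.297² + (2.825 + 5.297)²] = 9.696 kip/in.
Capacity per unit length: r_n/Ω = (1/2.0) × 0.6 × 100 × (0.707 × 0.375) = 7.954 kip/in.
9.696 > 7.954 → NOT adequate.

f_max ≈ 9.7 kip/in; NOT adequate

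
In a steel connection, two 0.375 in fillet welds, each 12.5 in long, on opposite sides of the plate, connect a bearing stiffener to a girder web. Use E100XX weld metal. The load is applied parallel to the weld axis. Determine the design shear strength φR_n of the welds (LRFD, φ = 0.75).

φR_n ≈ 298 kip

E100XX → F_EXX = 100 ksi.
Effective throat t_e = 0.707 × 0.375 = 0.2651 in.
Total length L = 25 in; A_we = 0.2651 × 25 = 6.628 in².
F_nw = 0.6 F_EXX = 0.6 × 100 = 60 ksi.
φR_n = 0.75 × 60 × 6.628 = 298.3 kip.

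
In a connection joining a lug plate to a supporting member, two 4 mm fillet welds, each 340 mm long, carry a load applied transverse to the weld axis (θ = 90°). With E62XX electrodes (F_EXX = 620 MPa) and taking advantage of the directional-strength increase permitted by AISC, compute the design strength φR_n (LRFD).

t_e = 0.707 × 4 = 2.828 mm; A_we = 2.828 × 680 = 1923 mm².
Directional factor: 1.0 + 0.5 sin^1.5(90°) = 1.5.
F_nw = 0.6 × 620 × 1.5 = 558 MPa.
φR_n = 0.75 × 558 × 1923 × 10⁻³ = 804.8 kN.

φR_n ≈ 805 kN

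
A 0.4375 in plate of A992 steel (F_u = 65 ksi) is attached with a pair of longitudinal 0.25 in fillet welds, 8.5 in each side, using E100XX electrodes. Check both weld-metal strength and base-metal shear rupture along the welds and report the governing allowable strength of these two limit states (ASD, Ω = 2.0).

E100XX → F_EXX = 100 ksi.
t_e = 0.707 × 0.25 = 0.1767 in; L = 17 in.
Weld metal: R_n/Ω = (1/2.0) × 0.6 × 100 × 0.1767 × 17 = 90.14 kip.
Base metal (shear rupture): R_n/Ω = (1/2.0) × 0.6 × 65 × 0.4375 × 17 = 145 kip.
Governing: weld metal.

R_n/Ω ≈ 90.1 kip (weld metal governs)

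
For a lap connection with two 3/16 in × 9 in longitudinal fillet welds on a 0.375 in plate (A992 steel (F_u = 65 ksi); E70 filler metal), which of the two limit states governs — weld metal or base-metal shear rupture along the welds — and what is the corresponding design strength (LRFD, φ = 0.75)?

φR_n ≈ 75.2 kips (weld metal governs)

E70XX → F_EXX = 70 ksi.
t_e = 0.707 × 0.1875 = 0.1326 in; L = 18 in.
Weld metal: φR_n = 0.75 × 0.6 × 70 × 0.1326 × 18 = 75.16 kips.
Base metal (shear rupture): φR_n = 0.75 × 0.6 × 65 × 0.375 × 18 = 197.4 kips.
Governing: weld metal.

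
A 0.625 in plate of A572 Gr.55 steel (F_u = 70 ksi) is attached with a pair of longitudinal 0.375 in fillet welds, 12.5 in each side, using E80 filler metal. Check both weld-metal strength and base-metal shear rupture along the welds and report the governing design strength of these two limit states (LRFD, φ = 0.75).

E80XX → F_EXX = 80 ksi.
t_e = 0.707 × 0.375 = 0.2651 in; L = 25 in.
Weld metal: φR_n = 0.75 × 0.6 × 80 × 0.2651 × 25 = 238.6 kips.
Base metal (shear rupture): φR_n = 0.75 × 0.6 × 70 × 0.625 × 25 = 492.2 kips.
Governing: weld metal.

φR_n ≈ 239 kips (weld metal governs)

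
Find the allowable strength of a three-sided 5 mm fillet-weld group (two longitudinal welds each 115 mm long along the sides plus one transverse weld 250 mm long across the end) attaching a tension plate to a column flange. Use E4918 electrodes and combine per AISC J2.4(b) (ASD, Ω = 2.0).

E49XX → F_EXX = 490 MPa.
t_e = 0.707 × 5 = 3.535 mm.
R_nwl = 0.6 × 490 × 3.535 × 230 × 10⁻³ = 239 kN (longitudinal, 2 welds).
R_nwt = 0.6 × 490 × 3.535 × 250 × 10⁻³ = 259.8 kN (transverse, base value).
(i) R_nwl + R_nwt = 498.9 kN; (ii) 0.85 R_nwl + 1.5 R_nwt = 592.9 kN.
R_n = max = 592.9 kN [governs: (ii)]; R_n/Ω = 296.5 kN.

R_n/Ω ≈ 296 kN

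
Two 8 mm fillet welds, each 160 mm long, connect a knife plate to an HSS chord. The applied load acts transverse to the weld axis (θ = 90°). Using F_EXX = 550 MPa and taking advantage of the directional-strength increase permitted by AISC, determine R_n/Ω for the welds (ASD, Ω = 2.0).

t_e = 0.707 × 8 = 5.656 mm; A_we = 5.656 × 320 = 1810 mm².
Directional factor: 1.0 + 0.5 sin^1.5(90°) = 1.5.
F_nw = 0.6 × 550 × 1.5 = 495 MPa.
R_n/Ω = (495 × 1810) / 2.0 × 10⁻³ = 448 kN.

R_n/Ω ≈ 448 kN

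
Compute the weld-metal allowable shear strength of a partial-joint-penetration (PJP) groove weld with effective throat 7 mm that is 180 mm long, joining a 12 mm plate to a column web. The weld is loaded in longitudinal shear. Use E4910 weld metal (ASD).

E49XX → F_EXX = 490 MPa.
Effective throat (given) t_e = 7 mm.
A_we = 7 × 180 = 1260 mm².
F_nw = 0.6 F_EXX = 294 MPa.
R_n/Ω = (294 × 1260) / 2.0 × 10⁻³ = 185.2 kN.

R_n/Ω ≈ 185 kN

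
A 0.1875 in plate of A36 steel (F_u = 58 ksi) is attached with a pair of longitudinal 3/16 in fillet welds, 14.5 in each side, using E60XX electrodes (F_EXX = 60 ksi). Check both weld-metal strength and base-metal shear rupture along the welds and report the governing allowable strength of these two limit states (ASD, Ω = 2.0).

R_n/Ω ≈ 69.2 kip (weld metal governs)

t_e = 0.707 × 0.1875 = 0.1326 in; L = 29 in.
Weld metal: R_n/Ω = (1/2.0) × 0.6 × 60 × 0.1326 × 29 = 69.2 kip.
Base metal (shear rupture): R_n/Ω = (1/2.0) × 0.6 × 58 × 0.1875 × 29 = 94.61 kip.
Governing: weld metal.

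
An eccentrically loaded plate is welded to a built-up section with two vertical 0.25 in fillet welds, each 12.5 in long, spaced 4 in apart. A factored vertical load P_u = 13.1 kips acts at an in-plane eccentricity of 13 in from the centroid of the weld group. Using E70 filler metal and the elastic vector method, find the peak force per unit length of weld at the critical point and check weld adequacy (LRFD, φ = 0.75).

f_max ≈ 2.83 kip/in; adequate

E70XX → F_EXX = 70 ksi.
Total weld length L_w = 25 in. Treat welds as unit-width lines.
Polar moment about centroid: J = 2[d³/12 + d(b/2)²] = 2[12.5³/12 + 12.5×2²] = 425.5 in³.
Direct shear f_v = P/L_w = 13.1 / 25 = 0.524 kip/in (vertical).
Torsion M = P·e = 13.1 × 13 = 170.3 kip·in.
Critical point at (x, y) = (2, 6.25) from centroid. f_tx = M·y/J = 2.501 kip/in; f_ty = M·x/J = 0.8004 kip/in.
Resultant f_max = √[f_tx² + (f_v + f_ty)²] = √[2.501² + (0.524 + 0.8004)²] = 2.83 kip/in.
Capacity per unit length: φr_n = 0.75 × 0.6 × 70 × (0.707 × 0.25) = 5.568 kip/in.
2.83 ≤ 5.568 → adequate.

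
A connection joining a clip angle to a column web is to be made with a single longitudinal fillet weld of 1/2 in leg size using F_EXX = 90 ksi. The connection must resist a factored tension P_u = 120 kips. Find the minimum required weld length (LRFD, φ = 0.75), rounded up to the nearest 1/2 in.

L = 8.5 in

Throat t_e = 0.707 × 0.5 = 0.3535 in.
φr_n = 0.75 × 0.6 × 90 × 0.3535 = 14.32 kips/in.
L_req = P_u / φr_n = 120 / 14.32 = 8.382 in total.
Round up → use L = 8.5 in.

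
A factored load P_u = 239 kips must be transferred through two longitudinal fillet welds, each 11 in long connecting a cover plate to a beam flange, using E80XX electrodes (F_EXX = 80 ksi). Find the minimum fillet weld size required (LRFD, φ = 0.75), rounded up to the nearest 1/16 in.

Total weld length L = 22 in.
Required throat t_e = P_u / (φ × 0.6 F_EXX × L) = 239 / (0.75 × 0.6 × 80 × 22) = 0.3018 in.
Required leg w = t_e / 0.707 = 0.4268 in → use 7/16 in.

w = 7/16 in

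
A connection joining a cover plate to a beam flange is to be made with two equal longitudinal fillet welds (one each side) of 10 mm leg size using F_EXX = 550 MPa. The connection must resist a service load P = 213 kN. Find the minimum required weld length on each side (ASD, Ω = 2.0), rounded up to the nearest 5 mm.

L = 95 mm on each side

Throat t_e = 0.707 × 10 = 7.07 mm.
r_n/Ω = (0.6 × 550 × 7.07) / 2.0 = 1167 N/mm = 1.167 kN/mm.
L_req = P / (r_n/Ω) = 213 / 1.167 = 182.6 mm total.
Per side: 182.6 / 2 = 91.29 mm.
Round up → use L = 95 mm on each side.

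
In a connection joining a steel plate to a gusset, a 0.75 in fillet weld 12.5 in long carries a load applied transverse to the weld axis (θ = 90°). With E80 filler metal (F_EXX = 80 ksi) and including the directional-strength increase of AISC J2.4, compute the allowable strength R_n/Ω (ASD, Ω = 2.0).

R_n/Ω ≈ 239 kip

t_e = 0.707 × 0.75 = 0.5302 in; A_we = 0.5302 × 12.5 = 6.628 in².
Directional factor: 1.0 + 0.5 sin^1.5(90°) = 1.5.
F_nw = 0.6 × 80 × 1.5 = 72 ksi.
R_n/Ω = (72 × 6.628) / 2.0 = 238.6 kip.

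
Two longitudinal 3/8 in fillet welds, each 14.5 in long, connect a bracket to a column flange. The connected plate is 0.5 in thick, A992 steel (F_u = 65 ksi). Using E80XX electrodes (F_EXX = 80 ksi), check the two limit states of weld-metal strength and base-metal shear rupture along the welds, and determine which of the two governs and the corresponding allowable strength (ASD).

R_n/Ω ≈ 185 kip (weld metal governs)

t_e = 0.707 × 0.375 = 0.2651 in; L = 29 in.
Weld metal: R_n/Ω = (1/2.0) × 0.6 × 80 × 0.2651 × 29 = 184.5 kip.
Base metal (shear rupture): R_n/Ω = (1/2.0) × 0.6 × 65 × 0.5 × 29 = 282.8 kip.
Governing: weld metal.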